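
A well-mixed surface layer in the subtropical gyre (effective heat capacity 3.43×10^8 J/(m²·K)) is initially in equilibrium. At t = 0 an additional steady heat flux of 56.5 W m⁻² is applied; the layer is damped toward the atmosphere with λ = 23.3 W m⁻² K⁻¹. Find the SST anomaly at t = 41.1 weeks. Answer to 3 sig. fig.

Areal heat capacity C = 3.43×10^8 J/(m²·K) (given).
τ = C / λ = 3.43×10^8 / 23.3 = 1.47×10^7 s.
Equilibrium anomaly ΔT_eq = F / λ = 56.5 / 23.3 = 2.42 K.
t = 41.1 weeks = 2.49×10^7 s, so t/τ = 1.69.
ΔT(t) = ΔT_eq (1 − e^(−t/τ)) = 2.42 × (1 − e^−1.69) = 1.98 K.

1.98 K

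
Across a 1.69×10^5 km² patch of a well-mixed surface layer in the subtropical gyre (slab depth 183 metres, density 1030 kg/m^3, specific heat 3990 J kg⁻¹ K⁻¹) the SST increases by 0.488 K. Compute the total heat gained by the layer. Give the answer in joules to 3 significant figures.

Areal heat capacity C = ρ c_p D = 1030 × 3990 × 183 = 7.52×10^8 J/(m²·K).
Heat per unit area: q = C ΔT = 7.52×10^8 × 0.488 = 3.67×10^8 J/m².
Total heat: Q = q × A = 3.67×10^8 × (1.69×10^5 × 10⁶ m²) = 6.20×10^19 J.

6.20×10^19 J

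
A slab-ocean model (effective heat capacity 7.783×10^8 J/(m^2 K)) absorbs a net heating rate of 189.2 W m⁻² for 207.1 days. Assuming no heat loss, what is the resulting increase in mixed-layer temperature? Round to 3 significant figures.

Areal heat capacity C = 7.783×10^8 J/(m^2 K) (given).
Net heat input Q = F Δt = 189.2 × (207.1 days × 86400 s/day) = 3.39×10^9 J/m².
ΔT = Q / C = 3.39×10^9 / 7.78×10^8 = 4.35 K.

4.35 K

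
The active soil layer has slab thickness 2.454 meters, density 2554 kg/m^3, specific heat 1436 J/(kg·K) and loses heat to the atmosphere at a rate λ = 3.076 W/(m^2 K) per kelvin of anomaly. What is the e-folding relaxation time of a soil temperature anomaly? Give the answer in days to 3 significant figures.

Areal heat capacity C = ρ c_p D = 2554 × 1436 × 2.454 = 9.00×10^6 J/(m^2 K).
Relaxation time τ = C / λ = 9.00×10^6 / 3.076 = 2.93×10^6 s.
In days: 2.93×10^6 s / (86400 s/day) = 33.9 days.

33.9 days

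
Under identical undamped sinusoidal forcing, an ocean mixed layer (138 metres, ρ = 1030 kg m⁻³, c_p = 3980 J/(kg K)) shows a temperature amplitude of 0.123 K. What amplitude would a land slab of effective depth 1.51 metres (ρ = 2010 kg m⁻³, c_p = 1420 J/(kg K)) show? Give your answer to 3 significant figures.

C_ocean = 5.66×10^8 J/(m²·K); C_land = 4.31×10^6 J/(m²·K).
A ∝ 1/C ⇒ A_land = A_ocean × C_ocean/C_land = 0.123 × 131 = 16.1 K.

16.1 K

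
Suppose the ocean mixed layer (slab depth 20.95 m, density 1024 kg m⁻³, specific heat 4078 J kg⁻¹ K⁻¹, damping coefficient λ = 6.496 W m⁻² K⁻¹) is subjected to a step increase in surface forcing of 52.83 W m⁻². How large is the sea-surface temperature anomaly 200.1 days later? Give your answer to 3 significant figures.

5.88 K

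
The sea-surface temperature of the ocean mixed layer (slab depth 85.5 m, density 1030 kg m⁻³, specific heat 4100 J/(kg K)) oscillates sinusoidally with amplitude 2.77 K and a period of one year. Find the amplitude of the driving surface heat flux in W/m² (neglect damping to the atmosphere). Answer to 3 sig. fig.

199

Areal heat capacity C = ρ c_p D = 1030 × 4100 × 85.5 = 3.61×10^8 J/(m^2 K).
ω = 2π / 3.15×10^7 s = 1.99×10^-7 s⁻¹.
Cω = 3.61×10^8 × 1.99×10^-7 = 71.9 W/(m²·K).
F₀ = A × Cω = 2.77 × 71.9 = 199 W/m².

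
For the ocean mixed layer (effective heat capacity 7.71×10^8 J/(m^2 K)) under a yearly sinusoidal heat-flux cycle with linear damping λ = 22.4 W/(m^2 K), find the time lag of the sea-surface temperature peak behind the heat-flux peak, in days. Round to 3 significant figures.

Areal heat capacity C = 7.71×10^8 J/(m^2 K) (given).
ω = 2π / 3.15×10^7 s = 1.99×10^-7 s⁻¹.
Phase lag φ = arctan(Cω/λ) = arctan(154/22.4) = 1.43 rad.
Time lag = φ / ω = 1.43 / 1.99×10^-7 = 7.16×10^6 s = 82.8 days.

82.8 days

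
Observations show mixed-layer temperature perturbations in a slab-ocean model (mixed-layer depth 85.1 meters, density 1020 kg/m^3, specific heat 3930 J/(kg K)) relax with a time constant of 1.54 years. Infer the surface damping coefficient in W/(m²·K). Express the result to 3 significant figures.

7.02

Areal heat capacity C = ρ c_p D = 1020 × 3930 × 85.1 = 3.41×10^8 J/(m²·K).
τ = 1.54 years = 4.86×10^7 s.
λ = C / τ = 3.41×10^8 / 4.86×10^7 = 7.02 W/(m²·K).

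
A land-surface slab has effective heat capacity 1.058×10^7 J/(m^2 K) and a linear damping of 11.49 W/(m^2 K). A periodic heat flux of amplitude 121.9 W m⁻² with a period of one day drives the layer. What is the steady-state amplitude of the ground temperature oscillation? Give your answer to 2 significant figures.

0.16 K

Areal heat capacity C = 1.058×10^7 J/(m^2 K) (given).
Angular frequency ω = 2π / T = 2π / 86400 s = 7.27×10^-5 s⁻¹.
√((Cω)² + λ²) = √((769)² + 11.49²) = 769 W/(m²·K).
Amplitude A = F₀ / √((Cω)²+λ²) = 121.9 / 769 = 0.158 K.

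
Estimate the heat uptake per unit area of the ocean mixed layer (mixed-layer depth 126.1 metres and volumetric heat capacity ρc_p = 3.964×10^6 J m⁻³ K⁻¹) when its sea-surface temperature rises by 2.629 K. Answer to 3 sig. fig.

1.31×10^9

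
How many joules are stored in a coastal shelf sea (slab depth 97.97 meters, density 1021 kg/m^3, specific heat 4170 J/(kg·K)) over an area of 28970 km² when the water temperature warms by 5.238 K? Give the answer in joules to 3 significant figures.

6.33×10^19 J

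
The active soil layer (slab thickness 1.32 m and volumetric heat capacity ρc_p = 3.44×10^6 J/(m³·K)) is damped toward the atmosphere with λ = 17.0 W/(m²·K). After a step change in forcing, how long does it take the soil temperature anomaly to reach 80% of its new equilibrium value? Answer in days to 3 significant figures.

Areal heat capacity C = ρc_p × D = 3.44×10^6 × 1.32 = 4.54×10^6 J/(m²·K).
τ = C / λ = 4.54×10^6 / 17.0 = 2.67×10^5 s.
Fraction reached: 1 − e^(−t/τ) = 0.80 ⇒ t = −τ ln(1 − 0.80) = τ × 1.61.
t = 4.30×10^5 s = 4.98 days.

4.98 days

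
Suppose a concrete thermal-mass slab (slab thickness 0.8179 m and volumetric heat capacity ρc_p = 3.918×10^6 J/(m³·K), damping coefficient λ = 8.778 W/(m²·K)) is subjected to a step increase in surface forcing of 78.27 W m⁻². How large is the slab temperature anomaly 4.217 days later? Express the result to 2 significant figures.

Areal heat capacity C = ρc_p × D = 3.918×10^6 × 0.8179 = 3.20×10^6 J/(m^2 K).
τ = C / λ = 3.20×10^6 / 8.778 = 3.65×10^5 s.
Equilibrium anomaly ΔT_eq = F / λ = 78.27 / 8.778 = 8.92 K.
t = 4.217 days = 3.64×10^5 s, so t/τ = 0.998.
ΔT(t) = ΔT_eq (1 − e^(−t/τ)) = 8.92 × (1 − e^−0.998) = 5.63 K.

5.6 K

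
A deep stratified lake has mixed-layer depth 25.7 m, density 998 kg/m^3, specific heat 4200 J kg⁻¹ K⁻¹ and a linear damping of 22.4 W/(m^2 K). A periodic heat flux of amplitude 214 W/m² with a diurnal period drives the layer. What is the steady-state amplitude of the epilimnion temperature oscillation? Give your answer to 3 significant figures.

0.0273 K

Areal heat capacity C = ρ c_p D = 998 × 4200 × 25.7 = 1.08×10^8 J/(m²·K).
Angular frequency ω = 2π / T = 2π / 86400 s = 7.27×10^-5 s⁻¹.
√((Cω)² + λ²) = √((7830)² + 22.4²) = 7830 W/(m²·K).
Amplitude A = F₀ / √((Cω)²+λ²) = 214 / 7830 = 0.0273 K.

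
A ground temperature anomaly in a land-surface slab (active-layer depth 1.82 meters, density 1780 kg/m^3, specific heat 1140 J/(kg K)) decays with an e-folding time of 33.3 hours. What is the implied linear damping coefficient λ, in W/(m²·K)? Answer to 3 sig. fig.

30.8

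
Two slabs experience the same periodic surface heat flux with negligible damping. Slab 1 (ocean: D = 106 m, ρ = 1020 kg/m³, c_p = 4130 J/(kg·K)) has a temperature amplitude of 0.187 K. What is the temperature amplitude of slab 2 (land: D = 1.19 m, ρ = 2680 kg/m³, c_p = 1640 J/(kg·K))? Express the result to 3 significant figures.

16.0 K

C_ocean = 4.47×10^8 J/(m²·K); C_land = 5.23×10^6 J/(m²·K).
A ∝ 1/C ⇒ A_land = A_ocean × C_ocean/C_land = 0.187 × 85.4 = 16.0 K.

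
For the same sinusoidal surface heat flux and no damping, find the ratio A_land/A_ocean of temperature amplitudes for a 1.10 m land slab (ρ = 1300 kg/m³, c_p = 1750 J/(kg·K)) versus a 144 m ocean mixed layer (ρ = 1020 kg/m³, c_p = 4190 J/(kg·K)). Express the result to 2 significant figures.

250

C_ocean = 1020 × 4190 × 144 = 6.15×10^8 J/(m²·K).
C_land = 1300 × 1750 × 1.10 = 2.50×10^6 J/(m²·K).
Undamped amplitude ∝ 1/C, so A_land/A_ocean = C_ocean/C_land = 246.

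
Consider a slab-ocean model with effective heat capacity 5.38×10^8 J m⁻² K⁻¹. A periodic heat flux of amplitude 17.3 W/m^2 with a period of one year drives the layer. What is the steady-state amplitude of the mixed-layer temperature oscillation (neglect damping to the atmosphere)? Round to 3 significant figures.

0.161 K

Areal heat capacity C = 5.38×10^8 J m⁻² K⁻¹ (given).
Angular frequency ω = 2π / T = 2π / 3.15×10^7 s = 1.99×10^-7 s⁻¹.
Cω = 5.38×10^8 × 1.99×10^-7 = 107 W/(m²·K).
Amplitude A = F₀ / (Cω) = 17.3 / 107 = 0.161 K.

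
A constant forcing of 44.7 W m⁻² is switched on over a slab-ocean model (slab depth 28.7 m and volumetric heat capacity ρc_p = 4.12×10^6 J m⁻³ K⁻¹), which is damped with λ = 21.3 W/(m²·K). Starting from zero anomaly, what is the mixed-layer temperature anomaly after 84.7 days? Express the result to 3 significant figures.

1.54 K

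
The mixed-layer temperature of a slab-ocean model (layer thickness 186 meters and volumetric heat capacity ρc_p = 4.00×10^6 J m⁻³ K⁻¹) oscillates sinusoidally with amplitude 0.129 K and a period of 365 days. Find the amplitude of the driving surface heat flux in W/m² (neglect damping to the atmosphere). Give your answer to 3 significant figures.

19.1

Areal heat capacity C = ρc_p × D = 4.00×10^6 × 186 = 7.44×10^8 J/(m²·K).
ω = 2π / 3.15×10^7 s = 1.99×10^-7 s⁻¹.
Cω = 7.44×10^8 × 1.99×10^-7 = 148 W/(m²·K).
F₀ = A × Cω = 0.129 × 148 = 19.1 W/m².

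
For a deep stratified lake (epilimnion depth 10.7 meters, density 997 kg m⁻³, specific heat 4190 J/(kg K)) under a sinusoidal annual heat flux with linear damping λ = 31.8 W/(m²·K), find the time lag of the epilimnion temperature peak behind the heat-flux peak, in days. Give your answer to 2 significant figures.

Areal heat capacity C = ρ c_p D = 997 × 4190 × 10.7 = 4.47×10^7 J/(m²·K).
ω = 2π / 3.15×10^7 s = 1.99×10^-7 s⁻¹.
Phase lag φ = arctan(Cω/λ) = arctan(8.91/31.8) = 0.273 rad.
Time lag = φ / ω = 0.273 / 1.99×10^-7 = 1.37×10^6 s = 15.9 days.

16 days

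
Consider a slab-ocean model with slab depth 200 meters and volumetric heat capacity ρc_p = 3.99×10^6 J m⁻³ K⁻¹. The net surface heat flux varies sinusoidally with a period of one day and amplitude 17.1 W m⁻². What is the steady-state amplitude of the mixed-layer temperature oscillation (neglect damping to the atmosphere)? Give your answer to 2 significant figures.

Areal heat capacity C = ρc_p × D = 3.99×10^6 × 200 = 7.98×10^8 J/(m²·K).
Angular frequency ω = 2π / T = 2π / 86400 s = 7.27×10^-5 s⁻¹.
Cω = 7.98×10^8 × 7.27×10^-5 = 58000 W/(m²·K).
Amplitude A = F₀ / (Cω) = 17.1 / 58000 = 2.95×10^-4 K.

2.9×10^-4 K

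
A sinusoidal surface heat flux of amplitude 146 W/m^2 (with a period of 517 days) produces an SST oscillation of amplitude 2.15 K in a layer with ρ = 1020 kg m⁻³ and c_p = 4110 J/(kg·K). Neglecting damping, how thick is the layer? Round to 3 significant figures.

115 m

ω = 2π / 4.47×10^7 s = 1.41×10^-7 s⁻¹.
Required C = F₀ / (A ω) = 146 / (2.15 × 1.41×10^-7) = 4.83×10^8 J/(m²·K).
D = C / (ρ c_p) = 4.83×10^8 / (1020 × 4110) = 115 m.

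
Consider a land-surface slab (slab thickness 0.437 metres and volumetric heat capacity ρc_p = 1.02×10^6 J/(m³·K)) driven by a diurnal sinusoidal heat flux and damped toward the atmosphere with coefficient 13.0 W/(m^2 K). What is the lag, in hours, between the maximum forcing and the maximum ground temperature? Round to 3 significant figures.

4.54 hours

Areal heat capacity C = ρc_p × D = 1.02×10^6 × 0.437 = 4.46×10^5 J/(m²·K).
ω = 2π / 86400 s = 7.27×10^-5 s⁻¹.
Phase lag φ = arctan(Cω/λ) = arctan(32.4/13.0) = 1.19 rad.
Time lag = φ / ω = 1.19 / 7.27×10^-5 = 16400 s = 4.54 hours.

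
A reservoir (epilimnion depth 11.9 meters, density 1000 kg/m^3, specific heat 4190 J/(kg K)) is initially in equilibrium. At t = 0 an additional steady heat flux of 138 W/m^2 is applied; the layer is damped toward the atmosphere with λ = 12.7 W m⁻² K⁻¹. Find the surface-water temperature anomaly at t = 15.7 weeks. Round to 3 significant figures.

Areal heat capacity C = ρ c_p D = 1000 × 4190 × 11.9 = 4.99×10^7 J/(m²·K).
τ = C / λ = 4.99×10^7 / 12.7 = 3.93×10^6 s.
Equilibrium anomaly ΔT_eq = F / λ = 138 / 12.7 = 10.9 K.
t = 15.7 weeks = 9.50×10^6 s, so t/τ = 2.42.
ΔT(t) = ΔT_eq (1 − e^(−t/τ)) = 10.9 × (1 − e^−2.42) = 9.90 K.

9.90 K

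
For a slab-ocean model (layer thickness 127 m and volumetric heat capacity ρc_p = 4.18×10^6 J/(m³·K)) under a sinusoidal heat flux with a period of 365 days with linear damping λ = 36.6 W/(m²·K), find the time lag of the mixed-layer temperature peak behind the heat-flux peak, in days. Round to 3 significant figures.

Areal heat capacity C = ρc_p × D = 4.18×10^6 × 127 = 5.31×10^8 J m⁻² K⁻¹.
ω = 2π / 3.15×10^7 s = 1.99×10^-7 s⁻¹.
Phase lag φ = arctan(Cω/λ) = arctan(106/36.6) = 1.24 rad.
Time lag = φ / ω = 1.24 / 1.99×10^-7 = 6.21×10^6 s = 71.9 days.

71.9 days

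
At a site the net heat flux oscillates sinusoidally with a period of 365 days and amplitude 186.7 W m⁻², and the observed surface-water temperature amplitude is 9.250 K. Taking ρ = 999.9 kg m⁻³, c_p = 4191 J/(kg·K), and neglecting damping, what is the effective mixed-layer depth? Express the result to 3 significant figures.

24.2 m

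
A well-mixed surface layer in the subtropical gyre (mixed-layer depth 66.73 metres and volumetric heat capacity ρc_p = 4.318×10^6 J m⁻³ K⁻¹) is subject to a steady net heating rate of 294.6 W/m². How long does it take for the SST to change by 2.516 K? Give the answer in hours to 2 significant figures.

Areal heat capacity C = ρc_p × D = 4.318×10^6 × 66.73 = 2.88×10^8 J/(m²·K).
Time required: Δt = C ΔT / F = 2.88×10^8 × 2.516 / 294.6 = 2.46×10^6 s.
In hours: 2.46×10^6 s / (3600 s/hour) = 684 hours.

680 hours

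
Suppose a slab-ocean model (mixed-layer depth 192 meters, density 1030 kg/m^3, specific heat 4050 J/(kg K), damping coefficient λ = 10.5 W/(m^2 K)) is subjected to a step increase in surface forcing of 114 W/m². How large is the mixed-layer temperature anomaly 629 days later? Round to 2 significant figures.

5.5 K

Areal heat capacity C = ρ c_p D = 1030 × 4050 × 192 = 8.01×10^8 J m⁻² K⁻¹.
τ = C / λ = 8.01×10^8 / 10.5 = 7.63×10^7 s.
Equilibrium anomaly ΔT_eq = F / λ = 114 / 10.5 = 10.9 K.
t = 629 days = 5.43×10^7 s, so t/τ = 0.712.
ΔT(t) = ΔT_eq (1 − e^(−t/τ)) = 10.9 × (1 − e^−0.712) = 5.53 K.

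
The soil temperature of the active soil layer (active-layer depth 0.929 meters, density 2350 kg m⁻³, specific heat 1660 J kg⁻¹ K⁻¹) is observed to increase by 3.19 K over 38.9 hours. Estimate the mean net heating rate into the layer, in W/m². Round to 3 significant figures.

Areal heat capacity C = ρ c_p D = 2350 × 1660 × 0.929 = 3.62×10^6 J/(m²·K).
Required heat per unit area: Q = C ΔT = 3.62×10^6 × 3.19 = 1.16×10^7 J/m².
Flux F = Q / Δt = 1.16×10^7 / 1.40×10^5 s = 82.6 W/m².

82.6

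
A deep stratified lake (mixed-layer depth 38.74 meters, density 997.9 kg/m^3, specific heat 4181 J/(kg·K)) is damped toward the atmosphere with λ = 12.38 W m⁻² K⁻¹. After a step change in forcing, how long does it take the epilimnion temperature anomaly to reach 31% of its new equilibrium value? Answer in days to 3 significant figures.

56.1 days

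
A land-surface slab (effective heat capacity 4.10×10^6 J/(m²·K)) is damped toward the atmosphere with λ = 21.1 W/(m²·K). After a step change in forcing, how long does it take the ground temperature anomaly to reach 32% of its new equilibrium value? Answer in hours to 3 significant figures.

20.8 hours

Areal heat capacity C = 4.10×10^6 J/(m²·K) (given).
τ = C / λ = 4.10×10^6 / 21.1 = 1.94×10^5 s.
Fraction reached: 1 − e^(−t/τ) = 0.32 ⇒ t = −τ ln(1 − 0.32) = τ × 0.386.
t = 74900 s = 20.8 hours.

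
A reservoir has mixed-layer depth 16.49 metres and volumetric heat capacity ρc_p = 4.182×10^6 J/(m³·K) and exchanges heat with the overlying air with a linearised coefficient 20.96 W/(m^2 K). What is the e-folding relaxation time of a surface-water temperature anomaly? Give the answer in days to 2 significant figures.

38 days

Areal heat capacity C = ρc_p × D = 4.182×10^6 × 16.49 = 6.90×10^7 J m⁻² K⁻¹.
Relaxation time τ = C / λ = 6.90×10^7 / 20.96 = 3.29×10^6 s.
In days: 3.29×10^6 s / (86400 s/day) = 38.1 days.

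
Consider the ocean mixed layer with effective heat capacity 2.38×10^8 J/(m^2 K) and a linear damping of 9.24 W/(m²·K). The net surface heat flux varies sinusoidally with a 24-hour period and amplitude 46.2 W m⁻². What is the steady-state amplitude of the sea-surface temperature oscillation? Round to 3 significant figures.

0.00267 K

Areal heat capacity C = 2.38×10^8 J/(m^2 K) (given).
Angular frequency ω = 2π / T = 2π / 86400 s = 7.27×10^-5 s⁻¹.
√((Cω)² + λ²) = √((17300)² + 9.24²) = 17300 W/(m²·K).
Amplitude A = F₀ / √((Cω)²+λ²) = 46.2 / 17300 = 0.00267 K.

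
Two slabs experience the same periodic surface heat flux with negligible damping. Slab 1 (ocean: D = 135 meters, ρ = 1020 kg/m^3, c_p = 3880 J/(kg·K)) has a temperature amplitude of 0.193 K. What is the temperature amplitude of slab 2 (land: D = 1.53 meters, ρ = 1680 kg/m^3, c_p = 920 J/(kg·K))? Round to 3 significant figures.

43.6 K

C_ocean = 5.34×10^8 J/(m²·K); C_land = 2.36×10^6 J/(m²·K).
A ∝ 1/C ⇒ A_land = A_ocean × C_ocean/C_land = 0.193 × 226 = 43.6 K.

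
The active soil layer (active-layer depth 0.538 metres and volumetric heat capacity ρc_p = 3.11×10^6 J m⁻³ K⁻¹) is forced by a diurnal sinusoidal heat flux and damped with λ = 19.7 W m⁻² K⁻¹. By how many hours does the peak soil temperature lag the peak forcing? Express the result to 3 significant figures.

5.39 hours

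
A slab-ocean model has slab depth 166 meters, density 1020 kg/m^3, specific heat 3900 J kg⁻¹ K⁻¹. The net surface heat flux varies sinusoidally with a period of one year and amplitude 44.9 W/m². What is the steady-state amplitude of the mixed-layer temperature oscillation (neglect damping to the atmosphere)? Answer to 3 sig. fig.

Areal heat capacity C = ρ c_p D = 1020 × 3900 × 166 = 6.60×10^8 J m⁻² K⁻¹.
Angular frequency ω = 2π / T = 2π / 3.15×10^7 s = 1.99×10^-7 s⁻¹.
Cω = 6.60×10^8 × 1.99×10^-7 = 132 W/(m²·K).
Amplitude A = F₀ / (Cω) = 44.9 / 132 = 0.341 K.

0.341 K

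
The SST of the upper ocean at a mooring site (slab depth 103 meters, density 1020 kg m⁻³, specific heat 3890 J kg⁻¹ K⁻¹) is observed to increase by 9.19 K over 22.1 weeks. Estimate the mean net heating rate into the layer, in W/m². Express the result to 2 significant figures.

280

Areal heat capacity C = ρ c_p D = 1020 × 3890 × 103 = 4.09×10^8 J/(m^2 K).
Required heat per unit area: Q = C ΔT = 4.09×10^8 × 9.19 = 3.76×10^9 J/m².
Flux F = Q / Δt = 3.76×10^9 / 1.34×10^7 s = 281 W/m².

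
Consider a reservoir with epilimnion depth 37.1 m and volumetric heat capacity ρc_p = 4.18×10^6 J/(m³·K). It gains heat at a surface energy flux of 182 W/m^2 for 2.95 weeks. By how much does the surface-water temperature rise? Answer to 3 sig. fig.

2.09 K

Areal heat capacity C = ρc_p × D = 4.18×10^6 × 37.1 = 1.55×10^8 J/(m^2 K).
Net heat input Q = F Δt = 182 × (2.95 weeks × 6.048×10^5 s/week) = 3.25×10^8 J/m².
ΔT = Q / C = 3.25×10^8 / 1.55×10^8 = 2.09 K.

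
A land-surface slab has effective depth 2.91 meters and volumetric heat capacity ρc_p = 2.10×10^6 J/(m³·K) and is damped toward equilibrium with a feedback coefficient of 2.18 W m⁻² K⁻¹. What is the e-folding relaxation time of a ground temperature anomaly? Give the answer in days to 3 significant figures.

32.4 days

Areal heat capacity C = ρc_p × D = 2.10×10^6 × 2.91 = 6.11×10^6 J m⁻² K⁻¹.
Relaxation time τ = C / λ = 6.11×10^6 / 2.18 = 2.80×10^6 s.
In days: 2.80×10^6 s / (86400 s/day) = 32.4 days.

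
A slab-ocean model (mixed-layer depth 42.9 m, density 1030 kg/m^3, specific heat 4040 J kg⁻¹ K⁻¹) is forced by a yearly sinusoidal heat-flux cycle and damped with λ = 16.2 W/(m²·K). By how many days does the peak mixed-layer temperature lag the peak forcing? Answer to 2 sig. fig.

66 days

Areal heat capacity C = ρ c_p D = 1030 × 4040 × 42.9 = 1.79×10^8 J/(m²·K).
ω = 2π / 3.15×10^7 s = 1.99×10^-7 s⁻¹.
Phase lag φ = arctan(Cω/λ) = arctan(35.6/16.2) = 1.14 rad.
Time lag = φ / ω = 1.14 / 1.99×10^-7 = 5.74×10^6 s = 66.4 days.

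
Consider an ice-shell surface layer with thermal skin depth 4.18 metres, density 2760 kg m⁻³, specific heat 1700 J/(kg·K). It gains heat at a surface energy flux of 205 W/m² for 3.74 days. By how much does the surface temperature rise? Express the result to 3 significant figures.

3.38 K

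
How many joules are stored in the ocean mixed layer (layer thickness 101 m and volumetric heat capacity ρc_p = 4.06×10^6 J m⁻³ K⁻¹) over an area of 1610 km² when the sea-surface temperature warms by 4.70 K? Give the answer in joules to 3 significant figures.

Areal heat capacity C = ρc_p × D = 4.06×10^6 × 101 = 4.10×10^8 J/(m²·K).
Heat per unit area: q = C ΔT = 4.10×10^8 × 4.70 = 1.93×10^9 J/m².
Total heat: Q = q × A = 1.93×10^9 × (1610 × 10⁶ m²) = 3.10×10^18 J.

3.10×10^18 J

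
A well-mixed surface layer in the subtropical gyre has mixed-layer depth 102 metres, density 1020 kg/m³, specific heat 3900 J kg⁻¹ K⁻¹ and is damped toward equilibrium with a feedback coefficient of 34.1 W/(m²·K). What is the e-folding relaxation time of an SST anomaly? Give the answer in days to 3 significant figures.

Areal heat capacity C = ρ c_p D = 1020 × 3900 × 102 = 4.06×10^8 J/(m^2 K).
Relaxation time τ = C / λ = 4.06×10^8 / 34.1 = 1.19×10^7 s.
In days: 1.19×10^7 s / (86400 s/day) = 138 days.

138 days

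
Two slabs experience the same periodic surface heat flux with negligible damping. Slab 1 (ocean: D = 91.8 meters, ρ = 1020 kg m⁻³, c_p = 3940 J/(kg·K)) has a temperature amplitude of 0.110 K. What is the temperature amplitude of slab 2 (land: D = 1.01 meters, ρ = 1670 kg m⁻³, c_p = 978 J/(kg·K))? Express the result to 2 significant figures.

C_ocean = 3.69×10^8 J/(m²·K); C_land = 1.65×10^6 J/(m²·K).
A ∝ 1/C ⇒ A_land = A_ocean × C_ocean/C_land = 0.110 × 224 = 24.6 K.

25 K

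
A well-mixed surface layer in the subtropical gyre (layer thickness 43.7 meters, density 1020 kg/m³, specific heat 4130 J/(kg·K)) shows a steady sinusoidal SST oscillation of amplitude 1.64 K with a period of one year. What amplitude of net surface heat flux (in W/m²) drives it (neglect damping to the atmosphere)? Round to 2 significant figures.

Areal heat capacity C = ρ c_p D = 1020 × 4130 × 43.7 = 1.84×10^8 J/(m^2 K).
ω = 2π / 3.15×10^7 s = 1.99×10^-7 s⁻¹.
Cω = 1.84×10^8 × 1.99×10^-7 = 36.7 W/(m²·K).
F₀ = A × Cω = 1.64 × 36.7 = 60.2 W/m².

60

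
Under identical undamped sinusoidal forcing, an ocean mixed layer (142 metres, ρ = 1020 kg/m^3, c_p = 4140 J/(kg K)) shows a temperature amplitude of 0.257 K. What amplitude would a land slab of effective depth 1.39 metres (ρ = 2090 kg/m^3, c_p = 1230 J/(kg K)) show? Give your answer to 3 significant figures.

43.1 K

C_ocean = 6.00×10^8 J/(m²·K); C_land = 3.57×10^6 J/(m²·K).
A ∝ 1/C ⇒ A_land = A_ocean × C_ocean/C_land = 0.257 × 168 = 43.1 K.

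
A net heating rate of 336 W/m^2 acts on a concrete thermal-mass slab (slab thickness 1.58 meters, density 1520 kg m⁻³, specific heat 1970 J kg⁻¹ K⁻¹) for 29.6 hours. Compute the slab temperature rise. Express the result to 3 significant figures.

7.57 K

Areal heat capacity C = ρ c_p D = 1520 × 1970 × 1.58 = 4.73×10^6 J m⁻² K⁻¹.
Net heat input Q = F Δt = 336 × (29.6 hours × 3600 s/hour) = 3.58×10^7 J/m².
ΔT = Q / C = 3.58×10^7 / 4.73×10^6 = 7.57 K.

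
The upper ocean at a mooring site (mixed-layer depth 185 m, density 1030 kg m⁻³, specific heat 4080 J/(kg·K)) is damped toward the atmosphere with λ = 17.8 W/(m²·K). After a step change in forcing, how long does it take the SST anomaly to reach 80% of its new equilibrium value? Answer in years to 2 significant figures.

Areal heat capacity C = ρ c_p D = 1030 × 4080 × 185 = 7.77×10^8 J/(m²·K).
τ = C / λ = 7.77×10^8 / 17.8 = 4.37×10^7 s.
Fraction reached: 1 − e^(−t/τ) = 0.80 ⇒ t = −τ ln(1 − 0.80) = τ × 1.61.
t = 7.03×10^7 s = 2.23 years.

2.2 years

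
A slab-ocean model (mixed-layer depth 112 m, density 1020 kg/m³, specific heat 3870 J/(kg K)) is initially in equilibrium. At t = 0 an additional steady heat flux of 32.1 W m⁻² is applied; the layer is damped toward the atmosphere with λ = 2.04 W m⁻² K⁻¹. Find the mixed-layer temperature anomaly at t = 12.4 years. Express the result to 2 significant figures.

13 K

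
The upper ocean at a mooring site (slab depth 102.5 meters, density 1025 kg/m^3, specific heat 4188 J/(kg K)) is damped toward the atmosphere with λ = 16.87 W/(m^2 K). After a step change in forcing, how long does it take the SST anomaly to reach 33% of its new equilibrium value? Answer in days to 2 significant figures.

120 days

Areal heat capacity C = ρ c_p D = 1025 × 4188 × 102.5 = 4.40×10^8 J m⁻² K⁻¹.
τ = C / λ = 4.40×10^8 / 16.87 = 2.61×10^7 s.
Fraction reached: 1 − e^(−t/τ) = 0.33 ⇒ t = −τ ln(1 − 0.33) = τ × 0.400.
t = 1.04×10^7 s = 121 days.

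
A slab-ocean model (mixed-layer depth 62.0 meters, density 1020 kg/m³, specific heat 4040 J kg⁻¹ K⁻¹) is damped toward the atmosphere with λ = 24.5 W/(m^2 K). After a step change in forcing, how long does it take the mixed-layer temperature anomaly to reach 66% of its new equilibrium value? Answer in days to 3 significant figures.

130 days

Areal heat capacity C = ρ c_p D = 1020 × 4040 × 62.0 = 2.55×10^8 J/(m²·K).
τ = C / λ = 2.55×10^8 / 24.5 = 1.04×10^7 s.
Fraction reached: 1 − e^(−t/τ) = 0.66 ⇒ t = −τ ln(1 − 0.66) = τ × 1.08.
t = 1.12×10^7 s = 130 days.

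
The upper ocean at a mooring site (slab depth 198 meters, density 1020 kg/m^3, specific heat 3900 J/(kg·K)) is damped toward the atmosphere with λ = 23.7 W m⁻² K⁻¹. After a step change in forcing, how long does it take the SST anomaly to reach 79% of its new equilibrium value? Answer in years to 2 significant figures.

Areal heat capacity C = ρ c_p D = 1020 × 3900 × 198 = 7.88×10^8 J m⁻² K⁻¹.
τ = C / λ = 7.88×10^8 / 23.7 = 3.32×10^7 s.
Fraction reached: 1 − e^(−t/τ) = 0.79 ⇒ t = −τ ln(1 − 0.79) = τ × 1.56.
t = 5.19×10^7 s = 1.64 years.

1.6 years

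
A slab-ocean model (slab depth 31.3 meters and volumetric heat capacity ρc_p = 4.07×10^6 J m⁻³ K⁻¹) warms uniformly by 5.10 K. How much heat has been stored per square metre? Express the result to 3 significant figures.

6.50×10^8

Areal heat capacity C = ρc_p × D = 4.07×10^6 × 31.3 = 1.27×10^8 J/(m²·K).
ΔQ = C ΔT = 1.27×10^8 × 5.10 = 6.50×10^8 J/m².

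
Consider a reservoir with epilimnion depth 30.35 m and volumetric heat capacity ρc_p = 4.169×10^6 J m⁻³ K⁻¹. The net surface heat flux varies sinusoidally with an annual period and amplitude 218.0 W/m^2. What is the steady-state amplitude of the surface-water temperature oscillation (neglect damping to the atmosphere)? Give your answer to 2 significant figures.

Areal heat capacity C = ρc_p × D = 4.169×10^6 × 30.35 = 1.27×10^8 J/(m^2 K).
Angular frequency ω = 2π / T = 2π / 3.15×10^7 s = 1.99×10^-7 s⁻¹.
Cω = 1.27×10^8 × 1.99×10^-7 = 25.2 W/(m²·K).
Amplitude A = F₀ / (Cω) = 218.0 / 25.2 = 8.65 K.

8.6 K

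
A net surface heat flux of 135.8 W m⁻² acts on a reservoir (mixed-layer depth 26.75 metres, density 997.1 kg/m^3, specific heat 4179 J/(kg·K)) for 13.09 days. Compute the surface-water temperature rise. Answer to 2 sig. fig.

Areal heat capacity C = ρ c_p D = 997.1 × 4179 × 26.75 = 1.11×10^8 J/(m^2 K).
Net heat input Q = F Δt = 135.8 × (13.09 days × 86400 s/day) = 1.54×10^8 J/m².
ΔT = Q / C = 1.54×10^8 / 1.11×10^8 = 1.38 K.

1.4 K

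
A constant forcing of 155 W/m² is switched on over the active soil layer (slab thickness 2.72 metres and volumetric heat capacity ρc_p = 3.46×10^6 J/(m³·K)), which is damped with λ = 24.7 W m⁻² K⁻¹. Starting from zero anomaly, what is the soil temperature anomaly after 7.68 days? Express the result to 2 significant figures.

5.2 K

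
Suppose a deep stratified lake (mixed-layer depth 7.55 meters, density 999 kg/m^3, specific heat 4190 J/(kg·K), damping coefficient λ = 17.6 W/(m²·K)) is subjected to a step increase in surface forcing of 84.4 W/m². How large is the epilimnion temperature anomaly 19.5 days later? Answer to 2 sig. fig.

Areal heat capacity C = ρ c_p D = 999 × 4190 × 7.55 = 3.16×10^7 J m⁻² K⁻¹.
τ = C / λ = 3.16×10^7 / 17.6 = 1.80×10^6 s.
Equilibrium anomaly ΔT_eq = F / λ = 84.4 / 17.6 = 4.80 K.
t = 19.5 days = 1.68×10^6 s, so t/τ = 0.938.
ΔT(t) = ΔT_eq (1 − e^(−t/τ)) = 4.80 × (1 − e^−0.938) = 2.92 K.

2.9 K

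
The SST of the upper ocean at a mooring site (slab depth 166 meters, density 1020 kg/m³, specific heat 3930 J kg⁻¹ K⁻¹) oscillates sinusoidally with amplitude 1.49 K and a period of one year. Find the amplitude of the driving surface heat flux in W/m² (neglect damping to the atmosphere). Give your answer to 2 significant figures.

200

Areal heat capacity C = ρ c_p D = 1020 × 3930 × 166 = 6.65×10^8 J m⁻² K⁻¹.
ω = 2π / 3.15×10^7 s = 1.99×10^-7 s⁻¹.
Cω = 6.65×10^8 × 1.99×10^-7 = 133 W/(m²·K).
F₀ = A × Cω = 1.49 × 133 = 198 W/m².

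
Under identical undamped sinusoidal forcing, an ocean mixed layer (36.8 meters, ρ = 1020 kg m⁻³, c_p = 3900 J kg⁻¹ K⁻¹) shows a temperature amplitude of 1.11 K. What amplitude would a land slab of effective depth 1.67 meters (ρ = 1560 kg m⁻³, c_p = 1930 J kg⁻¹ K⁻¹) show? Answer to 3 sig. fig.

C_ocean = 1.46×10^8 J/(m²·K); C_land = 5.03×10^6 J/(m²·K).
A ∝ 1/C ⇒ A_land = A_ocean × C_ocean/C_land = 1.11 × 29.1 = 32.3 K.

32.3 K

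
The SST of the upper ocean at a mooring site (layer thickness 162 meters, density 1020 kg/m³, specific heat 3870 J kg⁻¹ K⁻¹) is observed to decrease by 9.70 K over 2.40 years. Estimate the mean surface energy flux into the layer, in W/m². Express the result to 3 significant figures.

-81.9

Areal heat capacity C = ρ c_p D = 1020 × 3870 × 162 = 6.39×10^8 J m⁻² K⁻¹.
Required heat per unit area: Q = C ΔT = 6.39×10^8 × -9.70 = -6.20×10^9 J/m².
Flux F = Q / Δt = -6.20×10^9 / 7.57×10^7 s = -81.9 W/m².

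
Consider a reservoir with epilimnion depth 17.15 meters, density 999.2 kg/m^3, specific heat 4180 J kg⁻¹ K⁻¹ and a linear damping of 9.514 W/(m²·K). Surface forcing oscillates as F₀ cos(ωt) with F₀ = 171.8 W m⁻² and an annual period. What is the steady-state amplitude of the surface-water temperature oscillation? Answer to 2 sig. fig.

10 K

Areal heat capacity C = ρ c_p D = 999.2 × 4180 × 17.15 = 7.16×10^7 J m⁻² K⁻¹.
Angular frequency ω = 2π / T = 2π / 3.15×10^7 s = 1.99×10^-7 s⁻¹.
√((Cω)² + λ²) = √((14.3)² + 9.514²) = 17.2 W/(m²·K).
Amplitude A = F₀ / √((Cω)²+λ²) = 171.8 / 17.2 = 10.0 K.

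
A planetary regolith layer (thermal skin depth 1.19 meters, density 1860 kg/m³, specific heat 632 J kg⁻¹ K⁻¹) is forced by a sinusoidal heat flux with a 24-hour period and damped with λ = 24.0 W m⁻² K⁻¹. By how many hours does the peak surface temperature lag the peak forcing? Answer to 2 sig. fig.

Areal heat capacity C = ρ c_p D = 1860 × 632 × 1.19 = 1.40×10^6 J m⁻² K⁻¹.
ω = 2π / 86400 s = 7.27×10^-5 s⁻¹.
Phase lag φ = arctan(Cω/λ) = arctan(102/24.0) = 1.34 rad.
Time lag = φ / ω = 1.34 / 7.27×10^-5 = 18400 s = 5.12 hours.

5.1 hours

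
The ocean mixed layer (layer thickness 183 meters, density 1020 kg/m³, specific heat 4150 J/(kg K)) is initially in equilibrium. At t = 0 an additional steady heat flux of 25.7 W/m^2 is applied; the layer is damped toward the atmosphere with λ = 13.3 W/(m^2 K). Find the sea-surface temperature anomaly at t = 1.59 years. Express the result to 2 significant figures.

Areal heat capacity C = ρ c_p D = 1020 × 4150 × 183 = 7.75×10^8 J m⁻² K⁻¹.
τ = C / λ = 7.75×10^8 / 13.3 = 5.82×10^7 s.
Equilibrium anomaly ΔT_eq = F / λ = 25.7 / 13.3 = 1.93 K.
t = 1.59 years = 5.02×10^7 s, so t/τ = 0.861.
ΔT(t) = ΔT_eq (1 − e^(−t/τ)) = 1.93 × (1 − e^−0.861) = 1.12 K.

1.1 K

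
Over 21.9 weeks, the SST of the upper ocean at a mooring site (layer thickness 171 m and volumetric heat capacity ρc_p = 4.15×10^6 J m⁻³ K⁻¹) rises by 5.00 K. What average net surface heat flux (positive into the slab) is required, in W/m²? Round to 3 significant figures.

268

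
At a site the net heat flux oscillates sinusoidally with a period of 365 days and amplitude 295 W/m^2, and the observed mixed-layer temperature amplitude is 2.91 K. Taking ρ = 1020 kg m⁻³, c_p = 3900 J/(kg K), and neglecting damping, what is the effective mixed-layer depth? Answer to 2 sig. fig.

130 m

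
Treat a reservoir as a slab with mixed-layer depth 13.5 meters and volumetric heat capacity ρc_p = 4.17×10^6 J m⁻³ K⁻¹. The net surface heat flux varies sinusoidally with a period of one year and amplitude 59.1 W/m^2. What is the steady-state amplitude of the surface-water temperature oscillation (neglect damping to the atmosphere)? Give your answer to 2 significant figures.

Areal heat capacity C = ρc_p × D = 4.17×10^6 × 13.5 = 5.63×10^7 J m⁻² K⁻¹.
Angular frequency ω = 2π / T = 2π / 3.15×10^7 s = 1.99×10^-7 s⁻¹.
Cω = 5.63×10^7 × 1.99×10^-7 = 11.2 W/(m²·K).
Amplitude A = F₀ / (Cω) = 59.1 / 11.2 = 5.27 K.

5.3 K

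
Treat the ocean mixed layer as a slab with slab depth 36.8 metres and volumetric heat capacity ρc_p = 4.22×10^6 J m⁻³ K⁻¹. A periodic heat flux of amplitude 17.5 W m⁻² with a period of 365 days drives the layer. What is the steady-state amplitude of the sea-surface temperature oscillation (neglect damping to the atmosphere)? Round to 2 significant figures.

Areal heat capacity C = ρc_p × D = 4.22×10^6 × 36.8 = 1.55×10^8 J m⁻² K⁻¹.
Angular frequency ω = 2π / T = 2π / 3.15×10^7 s = 1.99×10^-7 s⁻¹.
Cω = 1.55×10^8 × 1.99×10^-7 = 30.9 W/(m²·K).
Amplitude A = F₀ / (Cω) = 17.5 / 30.9 = 0.566 K.

0.57 K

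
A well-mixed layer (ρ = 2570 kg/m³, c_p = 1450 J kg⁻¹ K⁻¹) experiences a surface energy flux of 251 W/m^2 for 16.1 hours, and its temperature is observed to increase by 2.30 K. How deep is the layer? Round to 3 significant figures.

Heat input Q = F Δt = 251 × 58000 s = 1.45×10^7 J/m².
Required areal heat capacity C = Q / ΔT = 6.33×10^6 J/(m²·K).
Depth D = C / (ρ c_p) = 6.33×10^6 / (2570 × 1450) = 1.70 m.

1.70 m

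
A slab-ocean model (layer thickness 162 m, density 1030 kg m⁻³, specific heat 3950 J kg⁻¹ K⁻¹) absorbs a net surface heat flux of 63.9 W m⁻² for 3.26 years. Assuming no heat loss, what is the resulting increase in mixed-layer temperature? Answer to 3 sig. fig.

Areal heat capacity C = ρ c_p D = 1030 × 3950 × 162 = 6.59×10^8 J/(m^2 K).
Net heat input Q = F Δt = 63.9 × (3.26 years × 3.156×10^7 s/year) = 6.57×10^9 J/m².
ΔT = Q / C = 6.57×10^9 / 6.59×10^8 = 9.97 K.

9.97 K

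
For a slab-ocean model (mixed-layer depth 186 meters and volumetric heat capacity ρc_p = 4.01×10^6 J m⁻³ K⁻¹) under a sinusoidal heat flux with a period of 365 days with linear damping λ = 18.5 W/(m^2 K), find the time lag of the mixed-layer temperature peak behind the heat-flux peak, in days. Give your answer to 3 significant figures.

Areal heat capacity C = ρc_p × D = 4.01×10^6 × 186 = 7.46×10^8 J m⁻² K⁻¹.
ω = 2π / 3.15×10^7 s = 1.99×10^-7 s⁻¹.
Phase lag φ = arctan(Cω/λ) = arctan(149/18.5) = 1.45 rad.
Time lag = φ / ω = 1.45 / 1.99×10^-7 = 7.26×10^6 s = 84.1 days.

84.1 days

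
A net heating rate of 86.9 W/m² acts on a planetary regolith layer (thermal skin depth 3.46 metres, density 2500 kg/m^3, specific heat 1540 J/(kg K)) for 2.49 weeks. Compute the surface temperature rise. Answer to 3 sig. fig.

Areal heat capacity C = ρ c_p D = 2500 × 1540 × 3.46 = 1.33×10^7 J/(m^2 K).
Net heat input Q = F Δt = 86.9 × (2.49 weeks × 6.048×10^5 s/week) = 1.31×10^8 J/m².
ΔT = Q / C = 1.31×10^8 / 1.33×10^7 = 9.82 K.

9.82 K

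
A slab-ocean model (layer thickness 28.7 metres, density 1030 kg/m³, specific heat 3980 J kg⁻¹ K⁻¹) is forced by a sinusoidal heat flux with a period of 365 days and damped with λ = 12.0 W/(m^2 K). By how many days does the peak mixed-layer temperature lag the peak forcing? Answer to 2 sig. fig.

64 days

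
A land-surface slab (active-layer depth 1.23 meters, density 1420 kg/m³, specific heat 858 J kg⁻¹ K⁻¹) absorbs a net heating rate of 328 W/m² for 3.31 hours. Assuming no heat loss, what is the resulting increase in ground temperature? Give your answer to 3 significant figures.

Areal heat capacity C = ρ c_p D = 1420 × 858 × 1.23 = 1.50×10^6 J/(m^2 K).
Net heat input Q = F Δt = 328 × (3.31 hours × 3600 s/hour) = 3.91×10^6 J/m².
ΔT = Q / C = 3.91×10^6 / 1.50×10^6 = 2.61 K.

2.61 K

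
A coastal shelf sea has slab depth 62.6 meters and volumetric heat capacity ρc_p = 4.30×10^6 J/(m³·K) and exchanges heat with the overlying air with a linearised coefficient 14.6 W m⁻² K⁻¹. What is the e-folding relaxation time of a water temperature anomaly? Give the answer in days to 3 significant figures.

213 days

Areal heat capacity C = ρc_p × D = 4.30×10^6 × 62.6 = 2.69×10^8 J/(m²·K).
Relaxation time τ = C / λ = 2.69×10^8 / 14.6 = 1.84×10^7 s.
In days: 1.84×10^7 s / (86400 s/day) = 213 days.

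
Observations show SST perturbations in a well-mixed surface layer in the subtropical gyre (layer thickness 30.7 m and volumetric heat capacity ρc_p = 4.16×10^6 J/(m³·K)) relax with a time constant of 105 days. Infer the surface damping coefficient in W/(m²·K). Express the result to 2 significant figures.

14

Areal heat capacity C = ρc_p × D = 4.16×10^6 × 30.7 = 1.28×10^8 J/(m²·K).
τ = 105 days = 9.07×10^6 s.
λ = C / τ = 1.28×10^8 / 9.07×10^6 = 14.1 W/(m²·K).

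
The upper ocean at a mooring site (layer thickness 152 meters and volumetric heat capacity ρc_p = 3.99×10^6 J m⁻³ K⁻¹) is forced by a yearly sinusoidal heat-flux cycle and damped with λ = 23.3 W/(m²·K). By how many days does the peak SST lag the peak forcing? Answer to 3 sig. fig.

Areal heat capacity C = ρc_p × D = 3.99×10^6 × 152 = 6.06×10^8 J m⁻² K⁻¹.
ω = 2π / 3.15×10^7 s = 1.99×10^-7 s⁻¹.
Phase lag φ = arctan(Cω/λ) = arctan(121/23.3) = 1.38 rad.
Time lag = φ / ω = 1.38 / 1.99×10^-7 = 6.93×10^6 s = 80.2 days.

80.2 days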